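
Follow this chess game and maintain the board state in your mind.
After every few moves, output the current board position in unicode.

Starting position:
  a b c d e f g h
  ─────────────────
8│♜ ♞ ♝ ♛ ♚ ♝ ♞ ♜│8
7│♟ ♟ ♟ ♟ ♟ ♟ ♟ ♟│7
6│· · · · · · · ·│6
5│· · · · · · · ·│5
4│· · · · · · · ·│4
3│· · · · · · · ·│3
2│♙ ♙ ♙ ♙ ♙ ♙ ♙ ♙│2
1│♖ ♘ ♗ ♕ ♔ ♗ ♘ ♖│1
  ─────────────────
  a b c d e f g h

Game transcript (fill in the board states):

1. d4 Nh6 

  a b c d e f g h
  ─────────────────
8│♜ ♞ ♝ ♛ ♚ ♝ · ♜│8
7│♟ ♟ ♟ ♟ ♟ ♟ ♟ ♟│7
6│· · · · · · · ♞│6
5│· · · · · · · ·│5
4│· · · ♙ · · · ·│4
3│· · · · · · · ·│3
2│♙ ♙ ♙ · ♙ ♙ ♙ ♙│2
1│♖ ♘ ♗ ♕ ♔ ♗ ♘ ♖│1
  ─────────────────
  a b c d e f g h

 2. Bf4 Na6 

  a b c d e f g h
  ─────────────────
8│♜ · ♝ ♛ ♚ ♝ · ♜│8
7│♟ ♟ ♟ ♟ ♟ ♟ ♟ ♟│7
6│♞ · · · · · · ♞│6
5│· · · · · · · ·│5
4│· · · ♙ · ♗ · ·│4
3│· · · · · · · ·│3
2│♙ ♙ ♙ · ♙ ♙ ♙ ♙│2
1│♖ ♘ · ♕ ♔ ♗ ♘ ♖│1
  ─────────────────
  a b c d e f g h

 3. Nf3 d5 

  a b c d e f g h
  ─────────────────
8│♜ · ♝ ♛ ♚ ♝ · ♜│8
7│♟ ♟ ♟ · ♟ ♟ ♟ ♟│7
6│♞ · · · · · · ♞│6
5│· · · ♟ · · · ·│5
4│· · · ♙ · ♗ · ·│4
3│· · · · · ♘ · ·│3
2│♙ ♙ ♙ · ♙ ♙ ♙ ♙│2
1│♖ ♘ · ♕ ♔ ♗ · ♖│1
  ─────────────────
  a b c d e f g h

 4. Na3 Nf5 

  a b c d e f g h
  ─────────────────
8│♜ · ♝ ♛ ♚ ♝ · ♜│8
7│♟ ♟ ♟ · ♟ ♟ ♟ ♟│7
6│♞ · · · · · · ·│6
5│· · · ♟ · ♞ · ·│5
4│· · · ♙ · ♗ · ·│4
3│♘ · · · · ♘ · ·│3
2│♙ ♙ ♙ · ♙ ♙ ♙ ♙│2
1│♖ · · ♕ ♔ ♗ · ♖│1
  ─────────────────
  a b c d e f g h



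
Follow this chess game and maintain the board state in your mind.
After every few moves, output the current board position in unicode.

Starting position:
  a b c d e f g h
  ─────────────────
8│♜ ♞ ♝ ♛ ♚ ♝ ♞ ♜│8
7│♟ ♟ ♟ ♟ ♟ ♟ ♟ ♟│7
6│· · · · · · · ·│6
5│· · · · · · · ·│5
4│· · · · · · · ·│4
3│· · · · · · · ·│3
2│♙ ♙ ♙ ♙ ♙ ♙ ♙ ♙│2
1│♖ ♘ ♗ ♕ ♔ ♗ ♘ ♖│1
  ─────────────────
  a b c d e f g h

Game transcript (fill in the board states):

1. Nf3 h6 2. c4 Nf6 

  a b c d e f g h
  ─────────────────
8│♜ ♞ ♝ ♛ ♚ ♝ · ♜│8
7│♟ ♟ ♟ ♟ ♟ ♟ ♟ ·│7
6│· · · · · ♞ · ♟│6
5│· · · · · · · ·│5
4│· · ♙ · · · · ·│4
3│· · · · · ♘ · ·│3
2│♙ ♙ · ♙ ♙ ♙ ♙ ♙│2
1│♖ ♘ ♗ ♕ ♔ ♗ · ♖│1
  ─────────────────
  a b c d e f g h

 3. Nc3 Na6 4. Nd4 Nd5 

  a b c d e f g h
  ─────────────────
8│♜ · ♝ ♛ ♚ ♝ · ♜│8
7│♟ ♟ ♟ ♟ ♟ ♟ ♟ ·│7
6│♞ · · · · · · ♟│6
5│· · · ♞ · · · ·│5
4│· · ♙ ♘ · · · ·│4
3│· · ♘ · · · · ·│3
2│♙ ♙ · ♙ ♙ ♙ ♙ ♙│2
1│♖ · ♗ ♕ ♔ ♗ · ♖│1
  ─────────────────
  a b c d e f g h

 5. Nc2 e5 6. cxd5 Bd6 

  a b c d e f g h
  ─────────────────
8│♜ · ♝ ♛ ♚ · · ♜│8
7│♟ ♟ ♟ ♟ · ♟ ♟ ·│7
6│♞ · · ♝ · · · ♟│6
5│· · · ♙ ♟ · · ·│5
4│· · · · · · · ·│4
3│· · ♘ · · · · ·│3
2│♙ ♙ ♘ ♙ ♙ ♙ ♙ ♙│2
1│♖ · ♗ ♕ ♔ ♗ · ♖│1
  ─────────────────
  a b c d e f g h

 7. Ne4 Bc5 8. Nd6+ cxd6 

  a b c d e f g h
  ─────────────────
8│♜ · ♝ ♛ ♚ · · ♜│8
7│♟ ♟ · ♟ · ♟ ♟ ·│7
6│♞ · · ♟ · · · ♟│6
5│· · ♝ ♙ ♟ · · ·│5
4│· · · · · · · ·│4
3│· · · · · · · ·│3
2│♙ ♙ ♘ ♙ ♙ ♙ ♙ ♙│2
1│♖ · ♗ ♕ ♔ ♗ · ♖│1
  ─────────────────
  a b c d e f g h

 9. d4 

  a b c d e f g h
  ─────────────────
8│♜ · ♝ ♛ ♚ · · ♜│8
7│♟ ♟ · ♟ · ♟ ♟ ·│7
6│♞ · · ♟ · · · ♟│6
5│· · ♝ ♙ ♟ · · ·│5
4│· · · ♙ · · · ·│4
3│· · · · · · · ·│3
2│♙ ♙ ♘ · ♙ ♙ ♙ ♙│2
1│♖ · ♗ ♕ ♔ ♗ · ♖│1
  ─────────────────
  a b c d e f g h


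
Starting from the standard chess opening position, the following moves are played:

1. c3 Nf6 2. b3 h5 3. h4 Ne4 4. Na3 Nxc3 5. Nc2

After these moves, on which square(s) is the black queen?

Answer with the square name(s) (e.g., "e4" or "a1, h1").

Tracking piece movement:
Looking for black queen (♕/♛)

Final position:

  a b c d e f g h
  ─────────────────
8│♜ ♞ ♝ ♛ ♚ ♝ · ♜│8
7│♟ ♟ ♟ ♟ ♟ ♟ ♟ ·│7
6│· · · · · · · ·│6
5│· · · · · · · ♟│5
4│· · · · · · · ♙│4
3│· ♙ ♞ · · · · ·│3
2│♙ · ♘ ♙ ♙ ♙ ♙ ·│2
1│♖ · ♗ ♕ ♔ ♗ ♘ ♖│1
  ─────────────────
  a b c d e f g h


d8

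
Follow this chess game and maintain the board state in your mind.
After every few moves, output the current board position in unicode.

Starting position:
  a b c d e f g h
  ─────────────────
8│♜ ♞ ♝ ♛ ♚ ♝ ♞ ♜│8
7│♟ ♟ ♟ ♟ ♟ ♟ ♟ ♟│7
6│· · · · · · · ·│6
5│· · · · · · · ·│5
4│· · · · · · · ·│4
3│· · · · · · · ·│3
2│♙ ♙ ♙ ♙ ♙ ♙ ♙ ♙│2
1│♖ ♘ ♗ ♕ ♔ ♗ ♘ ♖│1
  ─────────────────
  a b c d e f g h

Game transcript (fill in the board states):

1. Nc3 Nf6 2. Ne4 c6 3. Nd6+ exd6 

  a b c d e f g h
  ─────────────────
8│♜ ♞ ♝ ♛ ♚ ♝ · ♜│8
7│♟ ♟ · ♟ · ♟ ♟ ♟│7
6│· · ♟ ♟ · ♞ · ·│6
5│· · · · · · · ·│5
4│· · · · · · · ·│4
3│· · · · · · · ·│3
2│♙ ♙ ♙ ♙ ♙ ♙ ♙ ♙│2
1│♖ · ♗ ♕ ♔ ♗ ♘ ♖│1
  ─────────────────
  a b c d e f g h

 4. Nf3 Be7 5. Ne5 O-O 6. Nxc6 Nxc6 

  a b c d e f g h
  ─────────────────
8│♜ · ♝ ♛ · ♜ ♚ ·│8
7│♟ ♟ · ♟ ♝ ♟ ♟ ♟│7
6│· · ♞ ♟ · ♞ · ·│6
5│· · · · · · · ·│5
4│· · · · · · · ·│4
3│· · · · · · · ·│3
2│♙ ♙ ♙ ♙ ♙ ♙ ♙ ♙│2
1│♖ · ♗ ♕ ♔ ♗ · ♖│1
  ─────────────────
  a b c d e f g h

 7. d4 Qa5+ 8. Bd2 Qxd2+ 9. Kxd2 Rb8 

  a b c d e f g h
  ─────────────────
8│· ♜ ♝ · · ♜ ♚ ·│8
7│♟ ♟ · ♟ ♝ ♟ ♟ ♟│7
6│· · ♞ ♟ · ♞ · ·│6
5│· · · · · · · ·│5
4│· · · ♙ · · · ·│4
3│· · · · · · · ·│3
2│♙ ♙ ♙ ♔ ♙ ♙ ♙ ♙│2
1│♖ · · ♕ · ♗ · ♖│1
  ─────────────────
  a b c d e f g h

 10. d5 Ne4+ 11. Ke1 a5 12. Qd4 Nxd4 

  a b c d e f g h
  ─────────────────
8│· ♜ ♝ · · ♜ ♚ ·│8
7│· ♟ · ♟ ♝ ♟ ♟ ♟│7
6│· · · ♟ · · · ·│6
5│♟ · · ♙ · · · ·│5
4│· · · ♞ ♞ · · ·│4
3│· · · · · · · ·│3
2│♙ ♙ ♙ · ♙ ♙ ♙ ♙│2
1│♖ · · · ♔ ♗ · ♖│1
  ─────────────────
  a b c d e f g h

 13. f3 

  a b c d e f g h
  ─────────────────
8│· ♜ ♝ · · ♜ ♚ ·│8
7│· ♟ · ♟ ♝ ♟ ♟ ♟│7
6│· · · ♟ · · · ·│6
5│♟ · · ♙ · · · ·│5
4│· · · ♞ ♞ · · ·│4
3│· · · · · ♙ · ·│3
2│♙ ♙ ♙ · ♙ · ♙ ♙│2
1│♖ · · · ♔ ♗ · ♖│1
  ─────────────────
  a b c d e f g h


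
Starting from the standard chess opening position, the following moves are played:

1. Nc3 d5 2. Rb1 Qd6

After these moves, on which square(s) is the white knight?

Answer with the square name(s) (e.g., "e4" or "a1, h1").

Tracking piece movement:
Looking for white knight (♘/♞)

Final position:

  a b c d e f g h
  ─────────────────
8│♜ ♞ ♝ · ♚ ♝ ♞ ♜│8
7│♟ ♟ ♟ · ♟ ♟ ♟ ♟│7
6│· · · ♛ · · · ·│6
5│· · · ♟ · · · ·│5
4│· · · · · · · ·│4
3│· · ♘ · · · · ·│3
2│♙ ♙ ♙ ♙ ♙ ♙ ♙ ♙│2
1│· ♖ ♗ ♕ ♔ ♗ ♘ ♖│1
  ─────────────────
  a b c d e f g h


c3, g1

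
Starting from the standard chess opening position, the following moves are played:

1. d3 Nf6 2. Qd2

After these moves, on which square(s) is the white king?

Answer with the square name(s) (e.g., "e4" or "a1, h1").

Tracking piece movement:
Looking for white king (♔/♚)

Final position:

  a b c d e f g h
  ─────────────────
8│♜ ♞ ♝ ♛ ♚ ♝ · ♜│8
7│♟ ♟ ♟ ♟ ♟ ♟ ♟ ♟│7
6│· · · · · ♞ · ·│6
5│· · · · · · · ·│5
4│· · · · · · · ·│4
3│· · · ♙ · · · ·│3
2│♙ ♙ ♙ ♕ ♙ ♙ ♙ ♙│2
1│♖ ♘ ♗ · ♔ ♗ ♘ ♖│1
  ─────────────────
  a b c d e f g h


e1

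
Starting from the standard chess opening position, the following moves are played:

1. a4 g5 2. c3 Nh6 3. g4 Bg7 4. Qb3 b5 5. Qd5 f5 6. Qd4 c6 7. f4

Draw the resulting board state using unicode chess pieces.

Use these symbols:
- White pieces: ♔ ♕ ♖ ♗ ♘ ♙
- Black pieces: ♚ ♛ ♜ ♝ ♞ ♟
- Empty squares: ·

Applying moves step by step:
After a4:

♜ ♞ ♝ ♛ ♚ ♝ ♞ ♜
♟ ♟ ♟ ♟ ♟ ♟ ♟ ♟
· · · · · · · ·
· · · · · · · ·
♙ · · · · · · ·
· · · · · · · ·
· ♙ ♙ ♙ ♙ ♙ ♙ ♙
♖ ♘ ♗ ♕ ♔ ♗ ♘ ♖


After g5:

♜ ♞ ♝ ♛ ♚ ♝ ♞ ♜
♟ ♟ ♟ ♟ ♟ ♟ · ♟
· · · · · · · ·
· · · · · · ♟ ·
♙ · · · · · · ·
· · · · · · · ·
· ♙ ♙ ♙ ♙ ♙ ♙ ♙
♖ ♘ ♗ ♕ ♔ ♗ ♘ ♖


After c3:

♜ ♞ ♝ ♛ ♚ ♝ ♞ ♜
♟ ♟ ♟ ♟ ♟ ♟ · ♟
· · · · · · · ·
· · · · · · ♟ ·
♙ · · · · · · ·
· · ♙ · · · · ·
· ♙ · ♙ ♙ ♙ ♙ ♙
♖ ♘ ♗ ♕ ♔ ♗ ♘ ♖


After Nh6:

♜ ♞ ♝ ♛ ♚ ♝ · ♜
♟ ♟ ♟ ♟ ♟ ♟ · ♟
· · · · · · · ♞
· · · · · · ♟ ·
♙ · · · · · · ·
· · ♙ · · · · ·
· ♙ · ♙ ♙ ♙ ♙ ♙
♖ ♘ ♗ ♕ ♔ ♗ ♘ ♖


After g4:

♜ ♞ ♝ ♛ ♚ ♝ · ♜
♟ ♟ ♟ ♟ ♟ ♟ · ♟
· · · · · · · ♞
· · · · · · ♟ ·
♙ · · · · · ♙ ·
· · ♙ · · · · ·
· ♙ · ♙ ♙ ♙ · ♙
♖ ♘ ♗ ♕ ♔ ♗ ♘ ♖


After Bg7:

♜ ♞ ♝ ♛ ♚ · · ♜
♟ ♟ ♟ ♟ ♟ ♟ ♝ ♟
· · · · · · · ♞
· · · · · · ♟ ·
♙ · · · · · ♙ ·
· · ♙ · · · · ·
· ♙ · ♙ ♙ ♙ · ♙
♖ ♘ ♗ ♕ ♔ ♗ ♘ ♖


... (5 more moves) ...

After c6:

♜ ♞ ♝ ♛ ♚ · · ♜
♟ · · ♟ ♟ · ♝ ♟
· · ♟ · · · · ♞
· ♟ · · · ♟ ♟ ·
♙ · · ♕ · · ♙ ·
· · ♙ · · · · ·
· ♙ · ♙ ♙ ♙ · ♙
♖ ♘ ♗ · ♔ ♗ ♘ ♖


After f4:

♜ ♞ ♝ ♛ ♚ · · ♜
♟ · · ♟ ♟ · ♝ ♟
· · ♟ · · · · ♞
· ♟ · · · ♟ ♟ ·
♙ · · ♕ · ♙ ♙ ·
· · ♙ · · · · ·
· ♙ · ♙ ♙ · · ♙
♖ ♘ ♗ · ♔ ♗ ♘ ♖



  a b c d e f g h
  ─────────────────
8│♜ ♞ ♝ ♛ ♚ · · ♜│8
7│♟ · · ♟ ♟ · ♝ ♟│7
6│· · ♟ · · · · ♞│6
5│· ♟ · · · ♟ ♟ ·│5
4│♙ · · ♕ · ♙ ♙ ·│4
3│· · ♙ · · · · ·│3
2│· ♙ · ♙ ♙ · · ♙│2
1│♖ ♘ ♗ · ♔ ♗ ♘ ♖│1
  ─────────────────
  a b c d e f g h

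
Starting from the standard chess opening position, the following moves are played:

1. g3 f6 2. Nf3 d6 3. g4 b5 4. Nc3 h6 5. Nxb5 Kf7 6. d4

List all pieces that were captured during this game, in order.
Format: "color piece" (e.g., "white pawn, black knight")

Tracking captures:
  Nxb5: captured black pawn

black pawn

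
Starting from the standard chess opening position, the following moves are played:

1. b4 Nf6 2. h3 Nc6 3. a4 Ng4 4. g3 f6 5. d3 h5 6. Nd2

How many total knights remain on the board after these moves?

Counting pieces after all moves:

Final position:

  a b c d e f g h
  ─────────────────
8│♜ · ♝ ♛ ♚ ♝ · ♜│8
7│♟ ♟ ♟ ♟ ♟ · ♟ ·│7
6│· · ♞ · · ♟ · ·│6
5│· · · · · · · ♟│5
4│♙ ♙ · · · · ♞ ·│4
3│· · · ♙ · · ♙ ♙│3
2│· · ♙ ♘ ♙ ♙ · ·│2
1│♖ · ♗ ♕ ♔ ♗ ♘ ♖│1
  ─────────────────
  a b c d e f g h


4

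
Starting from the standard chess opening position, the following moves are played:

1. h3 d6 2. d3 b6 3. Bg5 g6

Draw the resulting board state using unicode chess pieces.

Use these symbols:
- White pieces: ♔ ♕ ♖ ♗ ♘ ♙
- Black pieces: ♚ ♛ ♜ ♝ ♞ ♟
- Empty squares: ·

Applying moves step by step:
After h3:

♜ ♞ ♝ ♛ ♚ ♝ ♞ ♜
♟ ♟ ♟ ♟ ♟ ♟ ♟ ♟
· · · · · · · ·
· · · · · · · ·
· · · · · · · ·
· · · · · · · ♙
♙ ♙ ♙ ♙ ♙ ♙ ♙ ·
♖ ♘ ♗ ♕ ♔ ♗ ♘ ♖


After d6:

♜ ♞ ♝ ♛ ♚ ♝ ♞ ♜
♟ ♟ ♟ · ♟ ♟ ♟ ♟
· · · ♟ · · · ·
· · · · · · · ·
· · · · · · · ·
· · · · · · · ♙
♙ ♙ ♙ ♙ ♙ ♙ ♙ ·
♖ ♘ ♗ ♕ ♔ ♗ ♘ ♖


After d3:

♜ ♞ ♝ ♛ ♚ ♝ ♞ ♜
♟ ♟ ♟ · ♟ ♟ ♟ ♟
· · · ♟ · · · ·
· · · · · · · ·
· · · · · · · ·
· · · ♙ · · · ♙
♙ ♙ ♙ · ♙ ♙ ♙ ·
♖ ♘ ♗ ♕ ♔ ♗ ♘ ♖


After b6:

♜ ♞ ♝ ♛ ♚ ♝ ♞ ♜
♟ · ♟ · ♟ ♟ ♟ ♟
· ♟ · ♟ · · · ·
· · · · · · · ·
· · · · · · · ·
· · · ♙ · · · ♙
♙ ♙ ♙ · ♙ ♙ ♙ ·
♖ ♘ ♗ ♕ ♔ ♗ ♘ ♖


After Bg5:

♜ ♞ ♝ ♛ ♚ ♝ ♞ ♜
♟ · ♟ · ♟ ♟ ♟ ♟
· ♟ · ♟ · · · ·
· · · · · · ♗ ·
· · · · · · · ·
· · · ♙ · · · ♙
♙ ♙ ♙ · ♙ ♙ ♙ ·
♖ ♘ · ♕ ♔ ♗ ♘ ♖


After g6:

♜ ♞ ♝ ♛ ♚ ♝ ♞ ♜
♟ · ♟ · ♟ ♟ · ♟
· ♟ · ♟ · · ♟ ·
· · · · · · ♗ ·
· · · · · · · ·
· · · ♙ · · · ♙
♙ ♙ ♙ · ♙ ♙ ♙ ·
♖ ♘ · ♕ ♔ ♗ ♘ ♖



  a b c d e f g h
  ─────────────────
8│♜ ♞ ♝ ♛ ♚ ♝ ♞ ♜│8
7│♟ · ♟ · ♟ ♟ · ♟│7
6│· ♟ · ♟ · · ♟ ·│6
5│· · · · · · ♗ ·│5
4│· · · · · · · ·│4
3│· · · ♙ · · · ♙│3
2│♙ ♙ ♙ · ♙ ♙ ♙ ·│2
1│♖ ♘ · ♕ ♔ ♗ ♘ ♖│1
  ─────────────────
  a b c d e f g h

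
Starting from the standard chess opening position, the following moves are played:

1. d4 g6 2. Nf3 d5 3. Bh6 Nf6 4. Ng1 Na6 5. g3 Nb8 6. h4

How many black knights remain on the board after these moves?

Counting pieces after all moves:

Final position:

  a b c d e f g h
  ─────────────────
8│♜ ♞ ♝ ♛ ♚ ♝ · ♜│8
7│♟ ♟ ♟ · ♟ ♟ · ♟│7
6│· · · · · ♞ ♟ ♗│6
5│· · · ♟ · · · ·│5
4│· · · ♙ · · · ♙│4
3│· · · · · · ♙ ·│3
2│♙ ♙ ♙ · ♙ ♙ · ·│2
1│♖ ♘ · ♕ ♔ ♗ ♘ ♖│1
  ─────────────────
  a b c d e f g h


2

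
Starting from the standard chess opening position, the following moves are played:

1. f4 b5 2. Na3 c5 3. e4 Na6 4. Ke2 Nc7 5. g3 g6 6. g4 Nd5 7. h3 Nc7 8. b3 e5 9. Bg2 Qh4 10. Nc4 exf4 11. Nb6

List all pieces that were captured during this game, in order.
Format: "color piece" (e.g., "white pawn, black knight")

Tracking captures:
  exf4: captured white pawn

white pawn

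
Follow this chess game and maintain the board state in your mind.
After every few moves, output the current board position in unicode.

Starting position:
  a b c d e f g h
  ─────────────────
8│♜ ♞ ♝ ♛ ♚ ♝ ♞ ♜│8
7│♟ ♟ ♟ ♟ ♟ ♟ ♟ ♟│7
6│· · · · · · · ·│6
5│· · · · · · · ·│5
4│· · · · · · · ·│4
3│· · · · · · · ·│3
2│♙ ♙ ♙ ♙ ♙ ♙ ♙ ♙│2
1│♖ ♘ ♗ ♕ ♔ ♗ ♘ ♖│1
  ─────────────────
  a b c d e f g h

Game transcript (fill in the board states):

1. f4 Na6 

  a b c d e f g h
  ─────────────────
8│♜ · ♝ ♛ ♚ ♝ ♞ ♜│8
7│♟ ♟ ♟ ♟ ♟ ♟ ♟ ♟│7
6│♞ · · · · · · ·│6
5│· · · · · · · ·│5
4│· · · · · ♙ · ·│4
3│· · · · · · · ·│3
2│♙ ♙ ♙ ♙ ♙ · ♙ ♙│2
1│♖ ♘ ♗ ♕ ♔ ♗ ♘ ♖│1
  ─────────────────
  a b c d e f g h

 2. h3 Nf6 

  a b c d e f g h
  ─────────────────
8│♜ · ♝ ♛ ♚ ♝ · ♜│8
7│♟ ♟ ♟ ♟ ♟ ♟ ♟ ♟│7
6│♞ · · · · ♞ · ·│6
5│· · · · · · · ·│5
4│· · · · · ♙ · ·│4
3│· · · · · · · ♙│3
2│♙ ♙ ♙ ♙ ♙ · ♙ ·│2
1│♖ ♘ ♗ ♕ ♔ ♗ ♘ ♖│1
  ─────────────────
  a b c d e f g h

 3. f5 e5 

  a b c d e f g h
  ─────────────────
8│♜ · ♝ ♛ ♚ ♝ · ♜│8
7│♟ ♟ ♟ ♟ · ♟ ♟ ♟│7
6│♞ · · · · ♞ · ·│6
5│· · · · ♟ ♙ · ·│5
4│· · · · · · · ·│4
3│· · · · · · · ♙│3
2│♙ ♙ ♙ ♙ ♙ · ♙ ·│2
1│♖ ♘ ♗ ♕ ♔ ♗ ♘ ♖│1
  ─────────────────
  a b c d e f g h

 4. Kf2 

  a b c d e f g h
  ─────────────────
8│♜ · ♝ ♛ ♚ ♝ · ♜│8
7│♟ ♟ ♟ ♟ · ♟ ♟ ♟│7
6│♞ · · · · ♞ · ·│6
5│· · · · ♟ ♙ · ·│5
4│· · · · · · · ·│4
3│· · · · · · · ♙│3
2│♙ ♙ ♙ ♙ ♙ ♔ ♙ ·│2
1│♖ ♘ ♗ ♕ · ♗ ♘ ♖│1
  ─────────────────
  a b c d e f g h


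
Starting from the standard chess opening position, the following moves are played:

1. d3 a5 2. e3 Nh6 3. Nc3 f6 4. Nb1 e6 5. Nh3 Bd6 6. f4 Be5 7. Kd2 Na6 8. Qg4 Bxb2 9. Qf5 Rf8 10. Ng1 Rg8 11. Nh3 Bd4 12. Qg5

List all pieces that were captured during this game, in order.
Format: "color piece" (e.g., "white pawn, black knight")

Tracking captures:
  Bxb2: captured white pawn

white pawn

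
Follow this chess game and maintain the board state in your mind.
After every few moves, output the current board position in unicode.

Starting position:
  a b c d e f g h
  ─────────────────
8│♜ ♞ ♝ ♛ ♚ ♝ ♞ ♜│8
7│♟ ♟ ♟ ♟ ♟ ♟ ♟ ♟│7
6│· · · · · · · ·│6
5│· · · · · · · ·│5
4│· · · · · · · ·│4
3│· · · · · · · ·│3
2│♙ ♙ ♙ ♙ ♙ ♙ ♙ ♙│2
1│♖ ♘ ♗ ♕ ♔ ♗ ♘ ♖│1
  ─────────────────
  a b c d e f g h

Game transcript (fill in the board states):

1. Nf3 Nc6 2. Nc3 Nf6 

  a b c d e f g h
  ─────────────────
8│♜ · ♝ ♛ ♚ ♝ · ♜│8
7│♟ ♟ ♟ ♟ ♟ ♟ ♟ ♟│7
6│· · ♞ · · ♞ · ·│6
5│· · · · · · · ·│5
4│· · · · · · · ·│4
3│· · ♘ · · ♘ · ·│3
2│♙ ♙ ♙ ♙ ♙ ♙ ♙ ♙│2
1│♖ · ♗ ♕ ♔ ♗ · ♖│1
  ─────────────────
  a b c d e f g h

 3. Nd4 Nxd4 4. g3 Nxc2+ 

  a b c d e f g h
  ─────────────────
8│♜ · ♝ ♛ ♚ ♝ · ♜│8
7│♟ ♟ ♟ ♟ ♟ ♟ ♟ ♟│7
6│· · · · · ♞ · ·│6
5│· · · · · · · ·│5
4│· · · · · · · ·│4
3│· · ♘ · · · ♙ ·│3
2│♙ ♙ ♞ ♙ ♙ ♙ · ♙│2
1│♖ · ♗ ♕ ♔ ♗ · ♖│1
  ─────────────────
  a b c d e f g h

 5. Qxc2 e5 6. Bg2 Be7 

  a b c d e f g h
  ─────────────────
8│♜ · ♝ ♛ ♚ · · ♜│8
7│♟ ♟ ♟ ♟ ♝ ♟ ♟ ♟│7
6│· · · · · ♞ · ·│6
5│· · · · ♟ · · ·│5
4│· · · · · · · ·│4
3│· · ♘ · · · ♙ ·│3
2│♙ ♙ ♕ ♙ ♙ ♙ ♗ ♙│2
1│♖ · ♗ · ♔ · · ♖│1
  ─────────────────
  a b c d e f g h

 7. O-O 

  a b c d e f g h
  ─────────────────
8│♜ · ♝ ♛ ♚ · · ♜│8
7│♟ ♟ ♟ ♟ ♝ ♟ ♟ ♟│7
6│· · · · · ♞ · ·│6
5│· · · · ♟ · · ·│5
4│· · · · · · · ·│4
3│· · ♘ · · · ♙ ·│3
2│♙ ♙ ♕ ♙ ♙ ♙ ♗ ♙│2
1│♖ · ♗ · · ♖ ♔ ·│1
  ─────────────────
  a b c d e f g h


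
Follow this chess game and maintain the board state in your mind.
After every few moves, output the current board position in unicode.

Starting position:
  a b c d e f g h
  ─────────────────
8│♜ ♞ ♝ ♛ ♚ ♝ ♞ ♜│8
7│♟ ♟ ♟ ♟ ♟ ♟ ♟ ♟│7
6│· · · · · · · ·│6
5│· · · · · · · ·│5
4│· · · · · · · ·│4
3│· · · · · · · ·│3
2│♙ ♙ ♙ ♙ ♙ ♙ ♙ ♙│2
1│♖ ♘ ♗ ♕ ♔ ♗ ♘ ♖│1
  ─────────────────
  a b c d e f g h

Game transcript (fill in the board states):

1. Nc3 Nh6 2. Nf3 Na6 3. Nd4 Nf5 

  a b c d e f g h
  ─────────────────
8│♜ · ♝ ♛ ♚ ♝ · ♜│8
7│♟ ♟ ♟ ♟ ♟ ♟ ♟ ♟│7
6│♞ · · · · · · ·│6
5│· · · · · ♞ · ·│5
4│· · · ♘ · · · ·│4
3│· · ♘ · · · · ·│3
2│♙ ♙ ♙ ♙ ♙ ♙ ♙ ♙│2
1│♖ · ♗ ♕ ♔ ♗ · ♖│1
  ─────────────────
  a b c d e f g h

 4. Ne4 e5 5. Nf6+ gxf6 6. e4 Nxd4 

  a b c d e f g h
  ─────────────────
8│♜ · ♝ ♛ ♚ ♝ · ♜│8
7│♟ ♟ ♟ ♟ · ♟ · ♟│7
6│♞ · · · · ♟ · ·│6
5│· · · · ♟ · · ·│5
4│· · · ♞ ♙ · · ·│4
3│· · · · · · · ·│3
2│♙ ♙ ♙ ♙ · ♙ ♙ ♙│2
1│♖ · ♗ ♕ ♔ ♗ · ♖│1
  ─────────────────
  a b c d e f g h

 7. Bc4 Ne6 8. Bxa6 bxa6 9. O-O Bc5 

  a b c d e f g h
  ─────────────────
8│♜ · ♝ ♛ ♚ · · ♜│8
7│♟ · ♟ ♟ · ♟ · ♟│7
6│♟ · · · ♞ ♟ · ·│6
5│· · ♝ · ♟ · · ·│5
4│· · · · ♙ · · ·│4
3│· · · · · · · ·│3
2│♙ ♙ ♙ ♙ · ♙ ♙ ♙│2
1│♖ · ♗ ♕ · ♖ ♔ ·│1
  ─────────────────
  a b c d e f g h

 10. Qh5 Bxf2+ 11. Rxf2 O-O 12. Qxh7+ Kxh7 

  a b c d e f g h
  ─────────────────
8│♜ · ♝ ♛ · ♜ · ·│8
7│♟ · ♟ ♟ · ♟ · ♚│7
6│♟ · · · ♞ ♟ · ·│6
5│· · · · ♟ · · ·│5
4│· · · · ♙ · · ·│4
3│· · · · · · · ·│3
2│♙ ♙ ♙ ♙ · ♖ ♙ ♙│2
1│♖ · ♗ · · · ♔ ·│1
  ─────────────────
  a b c d e f g h



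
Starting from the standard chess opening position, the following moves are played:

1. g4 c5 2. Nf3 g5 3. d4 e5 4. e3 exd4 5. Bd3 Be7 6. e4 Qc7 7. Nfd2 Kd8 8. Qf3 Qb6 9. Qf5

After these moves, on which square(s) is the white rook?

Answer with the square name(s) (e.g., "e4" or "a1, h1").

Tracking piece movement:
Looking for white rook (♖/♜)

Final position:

  a b c d e f g h
  ─────────────────
8│♜ ♞ ♝ ♚ · · ♞ ♜│8
7│♟ ♟ · ♟ ♝ ♟ · ♟│7
6│· ♛ · · · · · ·│6
5│· · ♟ · · ♕ ♟ ·│5
4│· · · ♟ ♙ · ♙ ·│4
3│· · · ♗ · · · ·│3
2│♙ ♙ ♙ ♘ · ♙ · ♙│2
1│♖ ♘ ♗ · ♔ · · ♖│1
  ─────────────────
  a b c d e f g h


a1, h1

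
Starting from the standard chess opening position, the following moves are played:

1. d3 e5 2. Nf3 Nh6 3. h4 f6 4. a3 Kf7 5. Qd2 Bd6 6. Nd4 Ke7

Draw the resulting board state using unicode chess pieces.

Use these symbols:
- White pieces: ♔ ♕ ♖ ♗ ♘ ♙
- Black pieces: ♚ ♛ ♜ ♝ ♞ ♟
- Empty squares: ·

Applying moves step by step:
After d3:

♜ ♞ ♝ ♛ ♚ ♝ ♞ ♜
♟ ♟ ♟ ♟ ♟ ♟ ♟ ♟
· · · · · · · ·
· · · · · · · ·
· · · · · · · ·
· · · ♙ · · · ·
♙ ♙ ♙ · ♙ ♙ ♙ ♙
♖ ♘ ♗ ♕ ♔ ♗ ♘ ♖


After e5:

♜ ♞ ♝ ♛ ♚ ♝ ♞ ♜
♟ ♟ ♟ ♟ · ♟ ♟ ♟
· · · · · · · ·
· · · · ♟ · · ·
· · · · · · · ·
· · · ♙ · · · ·
♙ ♙ ♙ · ♙ ♙ ♙ ♙
♖ ♘ ♗ ♕ ♔ ♗ ♘ ♖


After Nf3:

♜ ♞ ♝ ♛ ♚ ♝ ♞ ♜
♟ ♟ ♟ ♟ · ♟ ♟ ♟
· · · · · · · ·
· · · · ♟ · · ·
· · · · · · · ·
· · · ♙ · ♘ · ·
♙ ♙ ♙ · ♙ ♙ ♙ ♙
♖ ♘ ♗ ♕ ♔ ♗ · ♖


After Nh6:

♜ ♞ ♝ ♛ ♚ ♝ · ♜
♟ ♟ ♟ ♟ · ♟ ♟ ♟
· · · · · · · ♞
· · · · ♟ · · ·
· · · · · · · ·
· · · ♙ · ♘ · ·
♙ ♙ ♙ · ♙ ♙ ♙ ♙
♖ ♘ ♗ ♕ ♔ ♗ · ♖


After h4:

♜ ♞ ♝ ♛ ♚ ♝ · ♜
♟ ♟ ♟ ♟ · ♟ ♟ ♟
· · · · · · · ♞
· · · · ♟ · · ·
· · · · · · · ♙
· · · ♙ · ♘ · ·
♙ ♙ ♙ · ♙ ♙ ♙ ·
♖ ♘ ♗ ♕ ♔ ♗ · ♖


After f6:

♜ ♞ ♝ ♛ ♚ ♝ · ♜
♟ ♟ ♟ ♟ · · ♟ ♟
· · · · · ♟ · ♞
· · · · ♟ · · ·
· · · · · · · ♙
· · · ♙ · ♘ · ·
♙ ♙ ♙ · ♙ ♙ ♙ ·
♖ ♘ ♗ ♕ ♔ ♗ · ♖


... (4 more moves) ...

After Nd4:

♜ ♞ ♝ ♛ · · · ♜
♟ ♟ ♟ ♟ · ♚ ♟ ♟
· · · ♝ · ♟ · ♞
· · · · ♟ · · ·
· · · ♘ · · · ♙
♙ · · ♙ · · · ·
· ♙ ♙ ♕ ♙ ♙ ♙ ·
♖ ♘ ♗ · ♔ ♗ · ♖


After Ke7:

♜ ♞ ♝ ♛ · · · ♜
♟ ♟ ♟ ♟ ♚ · ♟ ♟
· · · ♝ · ♟ · ♞
· · · · ♟ · · ·
· · · ♘ · · · ♙
♙ · · ♙ · · · ·
· ♙ ♙ ♕ ♙ ♙ ♙ ·
♖ ♘ ♗ · ♔ ♗ · ♖



  a b c d e f g h
  ─────────────────
8│♜ ♞ ♝ ♛ · · · ♜│8
7│♟ ♟ ♟ ♟ ♚ · ♟ ♟│7
6│· · · ♝ · ♟ · ♞│6
5│· · · · ♟ · · ·│5
4│· · · ♘ · · · ♙│4
3│♙ · · ♙ · · · ·│3
2│· ♙ ♙ ♕ ♙ ♙ ♙ ·│2
1│♖ ♘ ♗ · ♔ ♗ · ♖│1
  ─────────────────
  a b c d e f g h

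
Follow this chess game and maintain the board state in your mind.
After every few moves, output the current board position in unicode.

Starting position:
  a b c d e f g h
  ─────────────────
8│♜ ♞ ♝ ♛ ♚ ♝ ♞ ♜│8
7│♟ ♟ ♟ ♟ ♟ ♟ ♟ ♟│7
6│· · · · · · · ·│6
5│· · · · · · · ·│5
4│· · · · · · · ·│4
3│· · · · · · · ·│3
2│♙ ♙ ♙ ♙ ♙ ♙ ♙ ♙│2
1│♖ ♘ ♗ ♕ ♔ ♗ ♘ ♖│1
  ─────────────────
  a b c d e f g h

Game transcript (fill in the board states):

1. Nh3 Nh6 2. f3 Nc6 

  a b c d e f g h
  ─────────────────
8│♜ · ♝ ♛ ♚ ♝ · ♜│8
7│♟ ♟ ♟ ♟ ♟ ♟ ♟ ♟│7
6│· · ♞ · · · · ♞│6
5│· · · · · · · ·│5
4│· · · · · · · ·│4
3│· · · · · ♙ · ♘│3
2│♙ ♙ ♙ ♙ ♙ · ♙ ♙│2
1│♖ ♘ ♗ ♕ ♔ ♗ · ♖│1
  ─────────────────
  a b c d e f g h

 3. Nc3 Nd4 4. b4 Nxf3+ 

  a b c d e f g h
  ─────────────────
8│♜ · ♝ ♛ ♚ ♝ · ♜│8
7│♟ ♟ ♟ ♟ ♟ ♟ ♟ ♟│7
6│· · · · · · · ♞│6
5│· · · · · · · ·│5
4│· ♙ · · · · · ·│4
3│· · ♘ · · ♞ · ♘│3
2│♙ · ♙ ♙ ♙ · ♙ ♙│2
1│♖ · ♗ ♕ ♔ ♗ · ♖│1
  ─────────────────
  a b c d e f g h

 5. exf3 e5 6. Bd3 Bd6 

  a b c d e f g h
  ─────────────────
8│♜ · ♝ ♛ ♚ · · ♜│8
7│♟ ♟ ♟ ♟ · ♟ ♟ ♟│7
6│· · · ♝ · · · ♞│6
5│· · · · ♟ · · ·│5
4│· ♙ · · · · · ·│4
3│· · ♘ ♗ · ♙ · ♘│3
2│♙ · ♙ ♙ · · ♙ ♙│2
1│♖ · ♗ ♕ ♔ · · ♖│1
  ─────────────────
  a b c d e f g h

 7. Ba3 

  a b c d e f g h
  ─────────────────
8│♜ · ♝ ♛ ♚ · · ♜│8
7│♟ ♟ ♟ ♟ · ♟ ♟ ♟│7
6│· · · ♝ · · · ♞│6
5│· · · · ♟ · · ·│5
4│· ♙ · · · · · ·│4
3│♗ · ♘ ♗ · ♙ · ♘│3
2│♙ · ♙ ♙ · · ♙ ♙│2
1│♖ · · ♕ ♔ · · ♖│1
  ─────────────────
  a b c d e f g h


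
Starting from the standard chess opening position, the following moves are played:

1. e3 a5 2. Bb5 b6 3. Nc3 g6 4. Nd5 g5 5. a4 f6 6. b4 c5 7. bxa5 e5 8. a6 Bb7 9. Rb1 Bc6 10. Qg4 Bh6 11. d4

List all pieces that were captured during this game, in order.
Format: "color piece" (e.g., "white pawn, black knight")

Tracking captures:
  bxa5: captured black pawn

black pawn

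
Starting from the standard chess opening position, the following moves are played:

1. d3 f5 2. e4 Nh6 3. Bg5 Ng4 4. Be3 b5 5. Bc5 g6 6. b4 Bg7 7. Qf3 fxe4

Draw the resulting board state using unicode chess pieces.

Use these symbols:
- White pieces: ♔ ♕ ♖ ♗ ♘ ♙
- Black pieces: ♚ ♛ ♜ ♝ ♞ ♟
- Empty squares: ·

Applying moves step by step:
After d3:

♜ ♞ ♝ ♛ ♚ ♝ ♞ ♜
♟ ♟ ♟ ♟ ♟ ♟ ♟ ♟
· · · · · · · ·
· · · · · · · ·
· · · · · · · ·
· · · ♙ · · · ·
♙ ♙ ♙ · ♙ ♙ ♙ ♙
♖ ♘ ♗ ♕ ♔ ♗ ♘ ♖


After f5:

♜ ♞ ♝ ♛ ♚ ♝ ♞ ♜
♟ ♟ ♟ ♟ ♟ · ♟ ♟
· · · · · · · ·
· · · · · ♟ · ·
· · · · · · · ·
· · · ♙ · · · ·
♙ ♙ ♙ · ♙ ♙ ♙ ♙
♖ ♘ ♗ ♕ ♔ ♗ ♘ ♖


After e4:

♜ ♞ ♝ ♛ ♚ ♝ ♞ ♜
♟ ♟ ♟ ♟ ♟ · ♟ ♟
· · · · · · · ·
· · · · · ♟ · ·
· · · · ♙ · · ·
· · · ♙ · · · ·
♙ ♙ ♙ · · ♙ ♙ ♙
♖ ♘ ♗ ♕ ♔ ♗ ♘ ♖


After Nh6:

♜ ♞ ♝ ♛ ♚ ♝ · ♜
♟ ♟ ♟ ♟ ♟ · ♟ ♟
· · · · · · · ♞
· · · · · ♟ · ·
· · · · ♙ · · ·
· · · ♙ · · · ·
♙ ♙ ♙ · · ♙ ♙ ♙
♖ ♘ ♗ ♕ ♔ ♗ ♘ ♖


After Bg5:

♜ ♞ ♝ ♛ ♚ ♝ · ♜
♟ ♟ ♟ ♟ ♟ · ♟ ♟
· · · · · · · ♞
· · · · · ♟ ♗ ·
· · · · ♙ · · ·
· · · ♙ · · · ·
♙ ♙ ♙ · · ♙ ♙ ♙
♖ ♘ · ♕ ♔ ♗ ♘ ♖


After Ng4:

♜ ♞ ♝ ♛ ♚ ♝ · ♜
♟ ♟ ♟ ♟ ♟ · ♟ ♟
· · · · · · · ·
· · · · · ♟ ♗ ·
· · · · ♙ · ♞ ·
· · · ♙ · · · ·
♙ ♙ ♙ · · ♙ ♙ ♙
♖ ♘ · ♕ ♔ ♗ ♘ ♖


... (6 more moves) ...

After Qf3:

♜ ♞ ♝ ♛ ♚ · · ♜
♟ · ♟ ♟ ♟ · ♝ ♟
· · · · · · ♟ ·
· ♟ ♗ · · ♟ · ·
· ♙ · · ♙ · ♞ ·
· · · ♙ · ♕ · ·
♙ · ♙ · · ♙ ♙ ♙
♖ ♘ · · ♔ ♗ ♘ ♖


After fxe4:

♜ ♞ ♝ ♛ ♚ · · ♜
♟ · ♟ ♟ ♟ · ♝ ♟
· · · · · · ♟ ·
· ♟ ♗ · · · · ·
· ♙ · · ♟ · ♞ ·
· · · ♙ · ♕ · ·
♙ · ♙ · · ♙ ♙ ♙
♖ ♘ · · ♔ ♗ ♘ ♖



  a b c d e f g h
  ─────────────────
8│♜ ♞ ♝ ♛ ♚ · · ♜│8
7│♟ · ♟ ♟ ♟ · ♝ ♟│7
6│· · · · · · ♟ ·│6
5│· ♟ ♗ · · · · ·│5
4│· ♙ · · ♟ · ♞ ·│4
3│· · · ♙ · ♕ · ·│3
2│♙ · ♙ · · ♙ ♙ ♙│2
1│♖ ♘ · · ♔ ♗ ♘ ♖│1
  ─────────────────
  a b c d e f g h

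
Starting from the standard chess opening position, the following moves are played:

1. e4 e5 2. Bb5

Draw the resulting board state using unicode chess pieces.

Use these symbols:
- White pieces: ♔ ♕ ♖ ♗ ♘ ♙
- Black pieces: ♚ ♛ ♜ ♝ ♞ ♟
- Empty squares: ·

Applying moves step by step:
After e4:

♜ ♞ ♝ ♛ ♚ ♝ ♞ ♜
♟ ♟ ♟ ♟ ♟ ♟ ♟ ♟
· · · · · · · ·
· · · · · · · ·
· · · · ♙ · · ·
· · · · · · · ·
♙ ♙ ♙ ♙ · ♙ ♙ ♙
♖ ♘ ♗ ♕ ♔ ♗ ♘ ♖


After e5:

♜ ♞ ♝ ♛ ♚ ♝ ♞ ♜
♟ ♟ ♟ ♟ · ♟ ♟ ♟
· · · · · · · ·
· · · · ♟ · · ·
· · · · ♙ · · ·
· · · · · · · ·
♙ ♙ ♙ ♙ · ♙ ♙ ♙
♖ ♘ ♗ ♕ ♔ ♗ ♘ ♖


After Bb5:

♜ ♞ ♝ ♛ ♚ ♝ ♞ ♜
♟ ♟ ♟ ♟ · ♟ ♟ ♟
· · · · · · · ·
· ♗ · · ♟ · · ·
· · · · ♙ · · ·
· · · · · · · ·
♙ ♙ ♙ ♙ · ♙ ♙ ♙
♖ ♘ ♗ ♕ ♔ · ♘ ♖



  a b c d e f g h
  ─────────────────
8│♜ ♞ ♝ ♛ ♚ ♝ ♞ ♜│8
7│♟ ♟ ♟ ♟ · ♟ ♟ ♟│7
6│· · · · · · · ·│6
5│· ♗ · · ♟ · · ·│5
4│· · · · ♙ · · ·│4
3│· · · · · · · ·│3
2│♙ ♙ ♙ ♙ · ♙ ♙ ♙│2
1│♖ ♘ ♗ ♕ ♔ · ♘ ♖│1
  ─────────────────
  a b c d e f g h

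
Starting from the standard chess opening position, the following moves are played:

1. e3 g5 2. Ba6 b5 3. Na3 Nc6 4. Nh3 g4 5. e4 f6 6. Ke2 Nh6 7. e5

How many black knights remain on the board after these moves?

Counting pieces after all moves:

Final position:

  a b c d e f g h
  ─────────────────
8│♜ · ♝ ♛ ♚ ♝ · ♜│8
7│♟ · ♟ ♟ ♟ · · ♟│7
6│♗ · ♞ · · ♟ · ♞│6
5│· ♟ · · ♙ · · ·│5
4│· · · · · · ♟ ·│4
3│♘ · · · · · · ♘│3
2│♙ ♙ ♙ ♙ ♔ ♙ ♙ ♙│2
1│♖ · ♗ ♕ · · · ♖│1
  ─────────────────
  a b c d e f g h


2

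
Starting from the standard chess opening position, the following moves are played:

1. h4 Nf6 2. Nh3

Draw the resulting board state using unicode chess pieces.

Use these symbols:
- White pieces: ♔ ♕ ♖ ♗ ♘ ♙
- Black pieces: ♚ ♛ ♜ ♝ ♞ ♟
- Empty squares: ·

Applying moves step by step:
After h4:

♜ ♞ ♝ ♛ ♚ ♝ ♞ ♜
♟ ♟ ♟ ♟ ♟ ♟ ♟ ♟
· · · · · · · ·
· · · · · · · ·
· · · · · · · ♙
· · · · · · · ·
♙ ♙ ♙ ♙ ♙ ♙ ♙ ·
♖ ♘ ♗ ♕ ♔ ♗ ♘ ♖


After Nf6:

♜ ♞ ♝ ♛ ♚ ♝ · ♜
♟ ♟ ♟ ♟ ♟ ♟ ♟ ♟
· · · · · ♞ · ·
· · · · · · · ·
· · · · · · · ♙
· · · · · · · ·
♙ ♙ ♙ ♙ ♙ ♙ ♙ ·
♖ ♘ ♗ ♕ ♔ ♗ ♘ ♖


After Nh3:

♜ ♞ ♝ ♛ ♚ ♝ · ♜
♟ ♟ ♟ ♟ ♟ ♟ ♟ ♟
· · · · · ♞ · ·
· · · · · · · ·
· · · · · · · ♙
· · · · · · · ♘
♙ ♙ ♙ ♙ ♙ ♙ ♙ ·
♖ ♘ ♗ ♕ ♔ ♗ · ♖



  a b c d e f g h
  ─────────────────
8│♜ ♞ ♝ ♛ ♚ ♝ · ♜│8
7│♟ ♟ ♟ ♟ ♟ ♟ ♟ ♟│7
6│· · · · · ♞ · ·│6
5│· · · · · · · ·│5
4│· · · · · · · ♙│4
3│· · · · · · · ♘│3
2│♙ ♙ ♙ ♙ ♙ ♙ ♙ ·│2
1│♖ ♘ ♗ ♕ ♔ ♗ · ♖│1
  ─────────────────
  a b c d e f g h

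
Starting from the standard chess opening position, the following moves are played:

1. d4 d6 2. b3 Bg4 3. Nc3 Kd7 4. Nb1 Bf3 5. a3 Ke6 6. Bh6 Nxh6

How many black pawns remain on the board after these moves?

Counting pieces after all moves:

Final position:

  a b c d e f g h
  ─────────────────
8│♜ ♞ · ♛ · ♝ · ♜│8
7│♟ ♟ ♟ · ♟ ♟ ♟ ♟│7
6│· · · ♟ ♚ · · ♞│6
5│· · · · · · · ·│5
4│· · · ♙ · · · ·│4
3│♙ ♙ · · · ♝ · ·│3
2│· · ♙ · ♙ ♙ ♙ ♙│2
1│♖ ♘ · ♕ ♔ ♗ ♘ ♖│1
  ─────────────────
  a b c d e f g h


8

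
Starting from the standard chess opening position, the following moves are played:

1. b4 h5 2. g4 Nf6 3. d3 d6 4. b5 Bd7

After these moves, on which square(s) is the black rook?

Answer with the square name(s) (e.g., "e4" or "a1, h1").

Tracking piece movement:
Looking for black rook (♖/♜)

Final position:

  a b c d e f g h
  ─────────────────
8│♜ ♞ · ♛ ♚ ♝ · ♜│8
7│♟ ♟ ♟ ♝ ♟ ♟ ♟ ·│7
6│· · · ♟ · ♞ · ·│6
5│· ♙ · · · · · ♟│5
4│· · · · · · ♙ ·│4
3│· · · ♙ · · · ·│3
2│♙ · ♙ · ♙ ♙ · ♙│2
1│♖ ♘ ♗ ♕ ♔ ♗ ♘ ♖│1
  ─────────────────
  a b c d e f g h


a8, h8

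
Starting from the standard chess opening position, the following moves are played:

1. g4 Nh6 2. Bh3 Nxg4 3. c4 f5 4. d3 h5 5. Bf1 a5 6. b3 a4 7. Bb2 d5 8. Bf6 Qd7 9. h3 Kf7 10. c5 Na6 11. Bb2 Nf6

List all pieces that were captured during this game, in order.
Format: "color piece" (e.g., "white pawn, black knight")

Tracking captures:
  Nxg4: captured white pawn

white pawn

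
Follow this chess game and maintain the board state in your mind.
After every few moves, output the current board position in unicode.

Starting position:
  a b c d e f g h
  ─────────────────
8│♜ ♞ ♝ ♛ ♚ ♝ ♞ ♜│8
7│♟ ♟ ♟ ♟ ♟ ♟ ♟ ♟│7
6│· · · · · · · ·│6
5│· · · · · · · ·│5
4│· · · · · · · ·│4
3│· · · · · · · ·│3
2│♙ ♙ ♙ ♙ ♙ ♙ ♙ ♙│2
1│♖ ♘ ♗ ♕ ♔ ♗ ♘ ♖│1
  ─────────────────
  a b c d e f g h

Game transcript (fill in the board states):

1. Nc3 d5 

  a b c d e f g h
  ─────────────────
8│♜ ♞ ♝ ♛ ♚ ♝ ♞ ♜│8
7│♟ ♟ ♟ · ♟ ♟ ♟ ♟│7
6│· · · · · · · ·│6
5│· · · ♟ · · · ·│5
4│· · · · · · · ·│4
3│· · ♘ · · · · ·│3
2│♙ ♙ ♙ ♙ ♙ ♙ ♙ ♙│2
1│♖ · ♗ ♕ ♔ ♗ ♘ ♖│1
  ─────────────────
  a b c d e f g h

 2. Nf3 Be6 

  a b c d e f g h
  ─────────────────
8│♜ ♞ · ♛ ♚ ♝ ♞ ♜│8
7│♟ ♟ ♟ · ♟ ♟ ♟ ♟│7
6│· · · · ♝ · · ·│6
5│· · · ♟ · · · ·│5
4│· · · · · · · ·│4
3│· · ♘ · · ♘ · ·│3
2│♙ ♙ ♙ ♙ ♙ ♙ ♙ ♙│2
1│♖ · ♗ ♕ ♔ ♗ · ♖│1
  ─────────────────
  a b c d e f g h

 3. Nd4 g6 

  a b c d e f g h
  ─────────────────
8│♜ ♞ · ♛ ♚ ♝ ♞ ♜│8
7│♟ ♟ ♟ · ♟ ♟ · ♟│7
6│· · · · ♝ · ♟ ·│6
5│· · · ♟ · · · ·│5
4│· · · ♘ · · · ·│4
3│· · ♘ · · · · ·│3
2│♙ ♙ ♙ ♙ ♙ ♙ ♙ ♙│2
1│♖ · ♗ ♕ ♔ ♗ · ♖│1
  ─────────────────
  a b c d e f g h

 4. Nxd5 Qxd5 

  a b c d e f g h
  ─────────────────
8│♜ ♞ · · ♚ ♝ ♞ ♜│8
7│♟ ♟ ♟ · ♟ ♟ · ♟│7
6│· · · · ♝ · ♟ ·│6
5│· · · ♛ · · · ·│5
4│· · · ♘ · · · ·│4
3│· · · · · · · ·│3
2│♙ ♙ ♙ ♙ ♙ ♙ ♙ ♙│2
1│♖ · ♗ ♕ ♔ ♗ · ♖│1
  ─────────────────
  a b c d e f g h

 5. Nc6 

  a b c d e f g h
  ─────────────────
8│♜ ♞ · · ♚ ♝ ♞ ♜│8
7│♟ ♟ ♟ · ♟ ♟ · ♟│7
6│· · ♘ · ♝ · ♟ ·│6
5│· · · ♛ · · · ·│5
4│· · · · · · · ·│4
3│· · · · · · · ·│3
2│♙ ♙ ♙ ♙ ♙ ♙ ♙ ♙│2
1│♖ · ♗ ♕ ♔ ♗ · ♖│1
  ─────────────────
  a b c d e f g h
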